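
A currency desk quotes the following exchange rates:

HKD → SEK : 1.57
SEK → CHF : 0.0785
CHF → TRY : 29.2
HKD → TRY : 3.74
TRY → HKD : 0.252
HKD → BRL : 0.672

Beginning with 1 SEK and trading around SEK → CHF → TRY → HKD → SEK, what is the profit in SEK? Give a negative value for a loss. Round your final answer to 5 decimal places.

-0.09311

1 SEK × 0.0785 = 0.0785 CHF
0.0785 CHF × 29.2 = 2.2922 TRY
2.2922 TRY × 0.252 = 0.5776344 HKD
0.5776344 HKD × 1.57 = 0.906886008 SEK
Net change: 0.906886008 − 1 = -0.093113992 SEK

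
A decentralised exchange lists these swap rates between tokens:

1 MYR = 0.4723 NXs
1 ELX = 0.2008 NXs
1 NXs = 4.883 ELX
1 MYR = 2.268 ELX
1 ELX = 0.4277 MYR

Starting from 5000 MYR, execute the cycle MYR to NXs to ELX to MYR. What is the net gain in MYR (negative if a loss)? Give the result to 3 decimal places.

5000 MYR × 0.4723 = 2361.5 NXs
2361.5 NXs × 4.883 = 11531.2045 ELX
11531.2045 ELX × 0.4277 = 4931.89616465 MYR
Net change: 4931.89616465 − 5000 = -68.10383535 MYR

-68.104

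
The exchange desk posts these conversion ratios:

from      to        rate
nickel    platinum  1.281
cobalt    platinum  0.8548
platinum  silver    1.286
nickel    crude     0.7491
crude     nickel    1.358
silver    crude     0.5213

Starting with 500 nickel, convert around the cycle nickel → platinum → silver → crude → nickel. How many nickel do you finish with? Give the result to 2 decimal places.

500 nickel × 1.281 = 640.5 platinum
640.5 platinum × 1.286 = 823.683 silver
823.683 silver × 0.5213 = 429.3859479 crude
429.3859479 crude × 1.358 = 583.1061172482 nickel

583.11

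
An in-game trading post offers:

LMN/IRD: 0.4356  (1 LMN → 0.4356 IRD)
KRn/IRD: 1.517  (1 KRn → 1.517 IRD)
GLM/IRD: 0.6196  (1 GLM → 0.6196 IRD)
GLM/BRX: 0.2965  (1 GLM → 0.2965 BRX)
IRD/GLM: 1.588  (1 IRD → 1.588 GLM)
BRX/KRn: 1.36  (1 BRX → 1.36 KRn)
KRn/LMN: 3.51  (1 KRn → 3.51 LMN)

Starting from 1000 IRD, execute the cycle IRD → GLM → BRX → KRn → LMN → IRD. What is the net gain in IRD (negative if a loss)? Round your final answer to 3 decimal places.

-20.940

1000 IRD × 1.588 = 1588 GLM
1588 GLM × 0.2965 = 470.842 BRX
470.842 BRX × 1.36 = 640.34512 KRn
640.34512 KRn × 3.51 = 2247.6113712 LMN
2247.6113712 LMN × 0.4356 = 979.05951329472 IRD
Net change: 979.05951329472 − 1000 = -20.94048670528 IRD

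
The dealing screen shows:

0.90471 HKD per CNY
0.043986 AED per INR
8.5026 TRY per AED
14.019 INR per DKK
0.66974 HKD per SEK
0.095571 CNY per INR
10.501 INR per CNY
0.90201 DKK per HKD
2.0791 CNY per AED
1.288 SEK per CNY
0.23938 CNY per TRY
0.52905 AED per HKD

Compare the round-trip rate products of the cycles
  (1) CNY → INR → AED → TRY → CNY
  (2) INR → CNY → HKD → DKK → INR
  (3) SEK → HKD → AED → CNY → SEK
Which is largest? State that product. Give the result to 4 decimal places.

(1) 10.501 × 0.043986 × 8.5026 × 0.23938 = 0.94012
(2) 0.095571 × 0.90471 × 0.90201 × 14.019 = 1.09336
(3) 0.66974 × 0.52905 × 2.0791 × 1.288 = 0.94884
Highest is cycle (2) at 1.0934 (>1, arbitrage).

1.0934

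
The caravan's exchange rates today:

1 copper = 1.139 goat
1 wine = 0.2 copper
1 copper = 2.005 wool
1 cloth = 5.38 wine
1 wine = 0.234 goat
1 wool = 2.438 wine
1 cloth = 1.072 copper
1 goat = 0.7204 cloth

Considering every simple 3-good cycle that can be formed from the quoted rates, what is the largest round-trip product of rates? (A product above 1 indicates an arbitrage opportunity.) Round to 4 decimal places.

copper→wool→wine→copper: 2.005 × 2.438 × 0.2 = 0.97764
cloth→wine→goat→cloth: 5.38 × 0.234 × 0.7204 = 0.90693
copper→goat→cloth→copper: 1.139 × 0.7204 × 1.072 = 0.87961
Maximum is copper→wool→wine→copper at 0.9776; no arbitrage — every cycle loses value.

0.9776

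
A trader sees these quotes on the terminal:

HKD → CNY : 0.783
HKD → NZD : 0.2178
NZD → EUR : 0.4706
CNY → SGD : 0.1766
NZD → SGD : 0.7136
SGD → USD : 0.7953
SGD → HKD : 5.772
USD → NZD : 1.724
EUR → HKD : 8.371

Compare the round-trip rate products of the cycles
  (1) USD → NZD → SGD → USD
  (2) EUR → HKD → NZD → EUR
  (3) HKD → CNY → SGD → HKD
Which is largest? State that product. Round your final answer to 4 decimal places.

0.9784

(1) 1.724 × 0.7136 × 0.7953 = 0.97841
(2) 8.371 × 0.2178 × 0.4706 = 0.85800
(3) 0.783 × 0.1766 × 5.772 = 0.79814
Highest is cycle (1) at 0.9784 (≤1, no arbitrage).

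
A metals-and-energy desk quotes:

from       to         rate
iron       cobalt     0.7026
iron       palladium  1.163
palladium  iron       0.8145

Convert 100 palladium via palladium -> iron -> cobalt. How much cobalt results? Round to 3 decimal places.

57.227

100 palladium × 0.8145 = 81.45 iron
81.45 iron × 0.7026 = 57.22677 cobalt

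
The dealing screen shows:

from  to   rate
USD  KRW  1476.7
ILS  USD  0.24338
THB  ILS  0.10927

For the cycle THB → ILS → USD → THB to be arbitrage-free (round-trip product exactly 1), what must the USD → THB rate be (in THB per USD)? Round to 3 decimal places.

37.602

Known legs of the cycle: 0.10927 × 0.24338 = 0.0265941326
For no arbitrage the full-cycle product must be 1, so the missing rate is 1 / 0.0265941326 ≈ 37.60228.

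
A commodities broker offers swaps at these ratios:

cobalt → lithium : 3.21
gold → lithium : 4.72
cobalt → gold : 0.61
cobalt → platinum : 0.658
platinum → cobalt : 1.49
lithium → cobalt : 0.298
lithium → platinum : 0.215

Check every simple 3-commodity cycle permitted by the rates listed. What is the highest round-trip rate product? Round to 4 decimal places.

1.0283

cobalt→lithium→platinum→cobalt: 3.21 × 0.215 × 1.49 = 1.02832
gold→lithium→cobalt→gold: 4.72 × 0.298 × 0.61 = 0.85800
Maximum is cobalt→lithium→platinum→cobalt at 1.0283; arbitrage exists.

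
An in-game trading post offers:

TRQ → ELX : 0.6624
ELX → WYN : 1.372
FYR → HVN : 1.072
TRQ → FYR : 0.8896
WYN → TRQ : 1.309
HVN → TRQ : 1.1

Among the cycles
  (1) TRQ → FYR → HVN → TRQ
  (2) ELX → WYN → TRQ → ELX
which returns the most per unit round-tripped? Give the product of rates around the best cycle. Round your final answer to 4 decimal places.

(1) 0.8896 × 1.072 × 1.1 = 1.04902
(2) 1.372 × 1.309 × 0.6624 = 1.18964
Highest is cycle (2) at 1.1896 (>1, arbitrage).

1.1896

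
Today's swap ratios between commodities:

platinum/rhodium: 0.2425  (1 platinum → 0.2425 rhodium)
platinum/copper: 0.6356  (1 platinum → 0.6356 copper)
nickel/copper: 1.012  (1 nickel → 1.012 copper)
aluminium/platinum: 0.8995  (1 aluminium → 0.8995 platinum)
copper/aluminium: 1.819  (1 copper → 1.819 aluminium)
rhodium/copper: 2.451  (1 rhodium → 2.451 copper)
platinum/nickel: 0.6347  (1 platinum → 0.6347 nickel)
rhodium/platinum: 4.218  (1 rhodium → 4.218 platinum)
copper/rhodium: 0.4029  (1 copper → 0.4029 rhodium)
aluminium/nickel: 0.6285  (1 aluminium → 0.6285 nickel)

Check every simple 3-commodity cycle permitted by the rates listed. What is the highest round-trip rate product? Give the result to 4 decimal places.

1.1570

copper→aluminium→nickel→copper: 1.819 × 0.6285 × 1.012 = 1.15696
rhodium→platinum→copper→rhodium: 4.218 × 0.6356 × 0.4029 = 1.08016
copper→aluminium→platinum→copper: 1.819 × 0.8995 × 0.6356 = 1.03996
Maximum is copper→aluminium→nickel→copper at 1.1570; arbitrage exists.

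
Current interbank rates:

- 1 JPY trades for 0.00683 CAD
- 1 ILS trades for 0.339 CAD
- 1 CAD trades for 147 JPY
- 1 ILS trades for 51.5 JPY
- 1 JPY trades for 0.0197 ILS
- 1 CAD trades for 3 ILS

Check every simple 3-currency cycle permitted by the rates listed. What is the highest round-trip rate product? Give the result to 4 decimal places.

1.0552

JPY→CAD→ILS→JPY: 0.00683 × 3 × 51.5 = 1.05524
JPY→ILS→CAD→JPY: 0.0197 × 0.339 × 147 = 0.98171
Maximum is JPY→CAD→ILS→JPY at 1.0552; arbitrage exists.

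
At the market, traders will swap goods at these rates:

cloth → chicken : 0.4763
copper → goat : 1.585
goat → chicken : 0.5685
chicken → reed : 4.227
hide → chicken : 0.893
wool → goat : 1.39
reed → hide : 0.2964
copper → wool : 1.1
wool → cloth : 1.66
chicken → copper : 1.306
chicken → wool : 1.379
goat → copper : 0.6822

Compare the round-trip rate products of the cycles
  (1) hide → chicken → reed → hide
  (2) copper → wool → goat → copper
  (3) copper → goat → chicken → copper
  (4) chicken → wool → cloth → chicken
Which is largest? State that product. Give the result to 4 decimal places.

(1) 0.893 × 4.227 × 0.2964 = 1.11882
(2) 1.1 × 1.39 × 0.6822 = 1.04308
(3) 1.585 × 0.5685 × 1.306 = 1.17680
(4) 1.379 × 1.66 × 0.4763 = 1.09032
Highest is cycle (3) at 1.1768 (>1, arbitrage).

1.1768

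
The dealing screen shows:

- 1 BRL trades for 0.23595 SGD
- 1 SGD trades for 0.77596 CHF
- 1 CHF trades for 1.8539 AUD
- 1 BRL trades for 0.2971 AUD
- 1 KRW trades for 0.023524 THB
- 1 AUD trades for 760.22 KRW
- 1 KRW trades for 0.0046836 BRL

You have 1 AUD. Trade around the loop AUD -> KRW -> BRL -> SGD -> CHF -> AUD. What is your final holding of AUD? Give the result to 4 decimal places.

1 AUD × 760.22 = 760.22 KRW
760.22 KRW × 0.0046836 = 3.560566392 BRL
3.560566392 BRL × 0.23595 = 0.8401156401924 SGD
0.8401156401924 SGD × 0.77596 = 0.651896132163694704 CHF
0.651896132163694704 CHF × 1.8539 = 1.2085502394182736117456 AUD

1.2086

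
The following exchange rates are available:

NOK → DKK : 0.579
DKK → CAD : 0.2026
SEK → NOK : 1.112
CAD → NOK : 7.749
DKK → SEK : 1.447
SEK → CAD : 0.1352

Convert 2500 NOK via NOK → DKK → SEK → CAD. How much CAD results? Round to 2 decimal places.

2500 NOK × 0.579 = 1447.5 DKK
1447.5 DKK × 1.447 = 2094.5325 SEK
2094.5325 SEK × 0.1352 = 283.180794 CAD

283.18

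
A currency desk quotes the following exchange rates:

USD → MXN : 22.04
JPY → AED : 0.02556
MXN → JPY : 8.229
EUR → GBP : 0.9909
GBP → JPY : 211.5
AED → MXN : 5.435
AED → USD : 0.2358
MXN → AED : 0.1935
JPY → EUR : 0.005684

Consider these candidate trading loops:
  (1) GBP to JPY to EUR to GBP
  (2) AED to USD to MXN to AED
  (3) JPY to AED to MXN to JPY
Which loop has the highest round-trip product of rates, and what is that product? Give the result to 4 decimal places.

(1) 211.5 × 0.005684 × 0.9909 = 1.19123
(2) 0.2358 × 22.04 × 0.1935 = 1.00563
(3) 0.02556 × 5.435 × 8.229 = 1.14316
Highest is cycle (1) at 1.1912 (>1, arbitrage).

1.1912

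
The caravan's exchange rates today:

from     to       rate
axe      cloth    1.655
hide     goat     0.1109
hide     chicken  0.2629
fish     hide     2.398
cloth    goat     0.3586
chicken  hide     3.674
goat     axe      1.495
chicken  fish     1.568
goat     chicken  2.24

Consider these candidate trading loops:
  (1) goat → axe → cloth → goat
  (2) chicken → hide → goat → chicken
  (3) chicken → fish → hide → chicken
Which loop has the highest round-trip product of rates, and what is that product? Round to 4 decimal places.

(1) 1.495 × 1.655 × 0.3586 = 0.88726
(2) 3.674 × 0.1109 × 2.24 = 0.91268
(3) 1.568 × 2.398 × 0.2629 = 0.98852
Highest is cycle (3) at 0.9885 (≤1, no arbitrage).

0.9885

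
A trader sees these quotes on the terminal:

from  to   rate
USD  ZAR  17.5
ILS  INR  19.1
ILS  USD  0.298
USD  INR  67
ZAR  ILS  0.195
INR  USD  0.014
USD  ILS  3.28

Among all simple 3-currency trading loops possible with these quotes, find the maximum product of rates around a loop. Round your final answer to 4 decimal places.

USD→ZAR→ILS→USD: 17.5 × 0.195 × 0.298 = 1.01693
USD→ILS→INR→USD: 3.28 × 19.1 × 0.014 = 0.87707
Maximum is USD→ZAR→ILS→USD at 1.0169; arbitrage exists.

1.0169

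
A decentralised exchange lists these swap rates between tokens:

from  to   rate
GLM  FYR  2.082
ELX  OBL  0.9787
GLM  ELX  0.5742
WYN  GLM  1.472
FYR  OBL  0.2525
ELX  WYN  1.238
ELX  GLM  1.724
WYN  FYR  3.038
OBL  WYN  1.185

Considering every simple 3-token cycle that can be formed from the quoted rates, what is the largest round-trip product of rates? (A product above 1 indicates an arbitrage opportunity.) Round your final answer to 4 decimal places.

1.0464

ELX→WYN→GLM→ELX: 1.238 × 1.472 × 0.5742 = 1.04639
OBL→WYN→FYR→OBL: 1.185 × 3.038 × 0.2525 = 0.90901
Maximum is ELX→WYN→GLM→ELX at 1.0464; arbitrage exists.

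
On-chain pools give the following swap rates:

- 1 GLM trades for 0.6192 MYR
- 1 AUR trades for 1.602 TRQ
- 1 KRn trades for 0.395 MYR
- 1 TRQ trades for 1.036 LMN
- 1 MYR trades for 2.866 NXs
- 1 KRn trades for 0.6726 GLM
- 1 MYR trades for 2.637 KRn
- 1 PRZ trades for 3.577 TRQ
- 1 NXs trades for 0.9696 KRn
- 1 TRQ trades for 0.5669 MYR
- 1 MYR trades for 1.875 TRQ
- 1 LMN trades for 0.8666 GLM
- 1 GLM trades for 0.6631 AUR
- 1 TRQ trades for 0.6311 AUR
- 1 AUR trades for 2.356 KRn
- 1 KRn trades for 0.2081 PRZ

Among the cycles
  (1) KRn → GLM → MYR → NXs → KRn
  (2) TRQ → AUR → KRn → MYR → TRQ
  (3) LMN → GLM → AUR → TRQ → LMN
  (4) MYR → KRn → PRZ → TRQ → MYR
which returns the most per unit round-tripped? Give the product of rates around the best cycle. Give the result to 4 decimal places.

1.1573

(1) 0.6726 × 0.6192 × 2.866 × 0.9696 = 1.15733
(2) 0.6311 × 2.356 × 0.395 × 1.875 = 1.10121
(3) 0.8666 × 0.6631 × 1.602 × 1.036 = 0.95372
(4) 2.637 × 0.2081 × 3.577 × 0.5669 = 1.11278
Highest is cycle (1) at 1.1573 (>1, arbitrage).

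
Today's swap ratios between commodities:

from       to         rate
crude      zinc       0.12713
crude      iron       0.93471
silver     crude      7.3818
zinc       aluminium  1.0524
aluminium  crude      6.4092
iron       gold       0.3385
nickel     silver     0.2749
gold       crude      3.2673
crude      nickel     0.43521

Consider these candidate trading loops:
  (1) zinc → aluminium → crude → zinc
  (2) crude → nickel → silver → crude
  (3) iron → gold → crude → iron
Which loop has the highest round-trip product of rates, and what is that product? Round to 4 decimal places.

1.0338

(1) 1.0524 × 6.4092 × 0.12713 = 0.85750
(2) 0.43521 × 0.2749 × 7.3818 = 0.88315
(3) 0.3385 × 3.2673 × 0.93471 = 1.03377
Highest is cycle (3) at 1.0338 (>1, arbitrage).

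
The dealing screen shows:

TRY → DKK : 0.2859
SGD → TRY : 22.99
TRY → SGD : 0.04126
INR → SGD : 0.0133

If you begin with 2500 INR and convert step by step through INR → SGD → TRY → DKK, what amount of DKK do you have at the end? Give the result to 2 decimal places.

2500 INR × 0.0133 = 33.25 SGD
33.25 SGD × 22.99 = 764.4175 TRY
764.4175 TRY × 0.2859 = 218.54696325 DKK

218.55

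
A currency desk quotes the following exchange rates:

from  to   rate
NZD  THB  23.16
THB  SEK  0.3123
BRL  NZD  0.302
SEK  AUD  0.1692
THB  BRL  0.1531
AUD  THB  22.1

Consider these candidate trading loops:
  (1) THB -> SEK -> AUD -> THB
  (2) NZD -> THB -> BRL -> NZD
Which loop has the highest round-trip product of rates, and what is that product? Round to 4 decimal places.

1.1678

(1) 0.3123 × 0.1692 × 22.1 = 1.16779
(2) 23.16 × 0.1531 × 0.302 = 1.07083
Highest is cycle (1) at 1.1678 (>1, arbitrage).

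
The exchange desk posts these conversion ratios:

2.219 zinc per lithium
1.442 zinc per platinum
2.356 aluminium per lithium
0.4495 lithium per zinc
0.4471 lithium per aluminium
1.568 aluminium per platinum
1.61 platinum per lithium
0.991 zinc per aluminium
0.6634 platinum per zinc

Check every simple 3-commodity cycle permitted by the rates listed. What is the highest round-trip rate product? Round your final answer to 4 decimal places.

aluminium→lithium→platinum→aluminium: 0.4471 × 1.61 × 1.568 = 1.12870
aluminium→zinc→lithium→aluminium: 0.991 × 0.4495 × 2.356 = 1.04949
lithium→platinum→zinc→lithium: 1.61 × 1.442 × 0.4495 = 1.04357
aluminium→zinc→platinum→aluminium: 0.991 × 0.6634 × 1.568 = 1.03085
Maximum is aluminium→lithium→platinum→aluminium at 1.1287; arbitrage exists.

1.1287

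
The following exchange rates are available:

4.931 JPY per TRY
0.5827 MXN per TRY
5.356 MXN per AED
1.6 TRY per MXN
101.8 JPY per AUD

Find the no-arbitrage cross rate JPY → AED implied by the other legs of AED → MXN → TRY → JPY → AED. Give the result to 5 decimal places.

0.02366

Known legs of the cycle: 5.356 × 1.6 × 4.931 = 42.2566976
For no arbitrage the full-cycle product must be 1, so the missing rate is 1 / 42.2566976 ≈ 0.0236649.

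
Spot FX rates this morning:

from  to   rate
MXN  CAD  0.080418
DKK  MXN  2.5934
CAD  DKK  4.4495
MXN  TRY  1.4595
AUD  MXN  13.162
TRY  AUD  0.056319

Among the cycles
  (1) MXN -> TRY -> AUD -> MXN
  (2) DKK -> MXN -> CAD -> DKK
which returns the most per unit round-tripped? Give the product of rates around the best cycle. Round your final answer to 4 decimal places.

1.0819

(1) 1.4595 × 0.056319 × 13.162 = 1.08188
(2) 2.5934 × 0.080418 × 4.4495 = 0.92797
Highest is cycle (1) at 1.0819 (>1, arbitrage).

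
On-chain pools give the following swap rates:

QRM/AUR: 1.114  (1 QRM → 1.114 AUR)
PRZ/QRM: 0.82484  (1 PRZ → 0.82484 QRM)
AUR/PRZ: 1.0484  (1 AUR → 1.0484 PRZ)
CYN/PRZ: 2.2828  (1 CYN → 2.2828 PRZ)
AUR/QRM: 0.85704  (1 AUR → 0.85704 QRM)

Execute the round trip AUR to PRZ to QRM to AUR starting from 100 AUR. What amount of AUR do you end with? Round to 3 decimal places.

96.335

100 AUR × 1.0484 = 104.84 PRZ
104.84 PRZ × 0.82484 = 86.4762256 QRM
86.4762256 QRM × 1.114 = 96.3345153184 AUR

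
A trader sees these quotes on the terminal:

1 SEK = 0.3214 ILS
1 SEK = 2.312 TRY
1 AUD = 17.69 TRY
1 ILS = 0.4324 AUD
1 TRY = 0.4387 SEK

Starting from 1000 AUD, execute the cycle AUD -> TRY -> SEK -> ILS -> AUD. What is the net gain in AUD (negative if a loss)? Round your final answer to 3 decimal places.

78.517

1000 AUD × 17.69 = 17690 TRY
17690 TRY × 0.4387 = 7760.603 SEK
7760.603 SEK × 0.3214 = 2494.2578042 ILS
2494.2578042 ILS × 0.4324 = 1078.51707453608 AUD
Net change: 1078.51707453608 − 1000 = 78.51707453608 AUD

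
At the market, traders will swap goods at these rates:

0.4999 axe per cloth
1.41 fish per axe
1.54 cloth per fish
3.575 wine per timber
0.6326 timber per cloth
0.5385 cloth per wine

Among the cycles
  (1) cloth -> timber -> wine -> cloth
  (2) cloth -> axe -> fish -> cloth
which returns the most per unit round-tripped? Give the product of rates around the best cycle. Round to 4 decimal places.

1.2178

(1) 0.6326 × 3.575 × 0.5385 = 1.21784
(2) 0.4999 × 1.41 × 1.54 = 1.08548
Highest is cycle (1) at 1.2178 (>1, arbitrage).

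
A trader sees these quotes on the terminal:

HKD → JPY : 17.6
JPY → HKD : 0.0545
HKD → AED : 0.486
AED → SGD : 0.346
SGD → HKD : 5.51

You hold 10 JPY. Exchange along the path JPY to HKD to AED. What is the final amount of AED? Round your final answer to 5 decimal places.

10 JPY × 0.0545 = 0.545 HKD
0.545 HKD × 0.486 = 0.26487 AED

0.26487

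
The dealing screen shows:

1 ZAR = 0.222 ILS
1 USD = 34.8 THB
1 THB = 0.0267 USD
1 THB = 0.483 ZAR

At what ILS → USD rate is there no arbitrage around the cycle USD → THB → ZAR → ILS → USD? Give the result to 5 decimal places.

0.26799

Known legs of the cycle: 34.8 × 0.483 × 0.222 = 3.7314648
For no arbitrage the full-cycle product must be 1, so the missing rate is 1 / 3.7314648 ≈ 0.2679913.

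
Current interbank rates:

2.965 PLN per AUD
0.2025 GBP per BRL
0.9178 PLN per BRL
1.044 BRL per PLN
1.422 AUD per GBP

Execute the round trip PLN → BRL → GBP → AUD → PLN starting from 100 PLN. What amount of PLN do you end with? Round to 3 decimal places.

100 PLN × 1.044 = 104.4 BRL
104.4 BRL × 0.2025 = 21.141 GBP
21.141 GBP × 1.422 = 30.062502 AUD
30.062502 AUD × 2.965 = 89.13531843 PLN

89.135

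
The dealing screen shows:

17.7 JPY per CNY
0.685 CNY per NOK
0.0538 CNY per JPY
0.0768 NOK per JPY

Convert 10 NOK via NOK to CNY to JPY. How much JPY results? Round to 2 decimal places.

10 NOK × 0.685 = 6.85 CNY
6.85 CNY × 17.7 = 121.245 JPY

121.25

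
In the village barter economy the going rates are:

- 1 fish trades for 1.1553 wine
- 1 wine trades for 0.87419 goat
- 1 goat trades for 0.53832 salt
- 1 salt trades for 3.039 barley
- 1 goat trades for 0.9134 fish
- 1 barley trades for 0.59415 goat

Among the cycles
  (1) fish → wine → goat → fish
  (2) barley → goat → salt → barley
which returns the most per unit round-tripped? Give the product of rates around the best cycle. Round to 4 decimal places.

(1) 1.1553 × 0.87419 × 0.9134 = 0.92249
(2) 0.59415 × 0.53832 × 3.039 = 0.97200
Highest is cycle (2) at 0.9720 (≤1, no arbitrage).

0.9720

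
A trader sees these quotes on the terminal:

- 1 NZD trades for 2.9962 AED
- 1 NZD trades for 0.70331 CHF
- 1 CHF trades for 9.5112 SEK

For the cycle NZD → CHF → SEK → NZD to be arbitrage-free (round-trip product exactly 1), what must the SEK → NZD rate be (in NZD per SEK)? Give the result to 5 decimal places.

0.14949

Known legs of the cycle: 0.70331 × 9.5112 = 6.689322072
For no arbitrage the full-cycle product must be 1, so the missing rate is 1 / 6.689322072 ≈ 0.1494920.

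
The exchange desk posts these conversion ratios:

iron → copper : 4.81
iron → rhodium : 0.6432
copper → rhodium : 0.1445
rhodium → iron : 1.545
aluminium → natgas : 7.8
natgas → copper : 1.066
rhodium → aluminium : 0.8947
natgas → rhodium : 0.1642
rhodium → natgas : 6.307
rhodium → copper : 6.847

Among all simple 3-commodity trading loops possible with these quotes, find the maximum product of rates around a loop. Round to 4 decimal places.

1.1459

aluminium→natgas→rhodium→aluminium: 7.8 × 0.1642 × 0.8947 = 1.14590
iron→copper→rhodium→iron: 4.81 × 0.1445 × 1.545 = 1.07384
natgas→copper→rhodium→natgas: 1.066 × 0.1445 × 6.307 = 0.97151
Maximum is aluminium→natgas→rhodium→aluminium at 1.1459; arbitrage exists.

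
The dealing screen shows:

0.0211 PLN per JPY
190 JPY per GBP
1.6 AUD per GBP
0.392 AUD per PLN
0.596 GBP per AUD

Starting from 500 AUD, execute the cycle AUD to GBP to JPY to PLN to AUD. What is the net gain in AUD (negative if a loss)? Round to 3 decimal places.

500 AUD × 0.596 = 298 GBP
298 GBP × 190 = 56620 JPY
56620 JPY × 0.0211 = 1194.682 PLN
1194.682 PLN × 0.392 = 468.315344 AUD
Net change: 468.315344 − 500 = -31.684656 AUD

-31.685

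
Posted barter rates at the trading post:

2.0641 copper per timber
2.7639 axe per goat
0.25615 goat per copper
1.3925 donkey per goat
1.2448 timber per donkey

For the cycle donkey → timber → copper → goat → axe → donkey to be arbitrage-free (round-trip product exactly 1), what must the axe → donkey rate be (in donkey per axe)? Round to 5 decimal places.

0.54973

Known legs of the cycle: 1.2448 × 2.0641 × 0.25615 × 2.7639 = 1.8190598973237648
For no arbitrage the full-cycle product must be 1, so the missing rate is 1 / 1.8190598973237648 ≈ 0.5497345.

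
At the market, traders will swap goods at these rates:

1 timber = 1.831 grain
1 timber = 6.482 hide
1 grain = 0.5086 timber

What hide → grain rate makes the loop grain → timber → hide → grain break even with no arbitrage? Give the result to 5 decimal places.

Known legs of the cycle: 0.5086 × 6.482 = 3.2967452
For no arbitrage the full-cycle product must be 1, so the missing rate is 1 / 3.2967452 ≈ 0.3033295.

0.30333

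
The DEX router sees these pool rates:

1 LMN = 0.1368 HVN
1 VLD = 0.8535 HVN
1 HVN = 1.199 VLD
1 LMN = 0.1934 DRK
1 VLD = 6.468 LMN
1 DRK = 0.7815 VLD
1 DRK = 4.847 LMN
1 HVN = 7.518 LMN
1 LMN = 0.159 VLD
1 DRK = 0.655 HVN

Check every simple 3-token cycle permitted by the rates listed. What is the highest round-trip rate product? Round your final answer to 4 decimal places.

LMN→HVN→VLD→LMN: 0.1368 × 1.199 × 6.468 = 1.06090
LMN→VLD→HVN→LMN: 0.159 × 0.8535 × 7.518 = 1.02024
LMN→DRK→VLD→LMN: 0.1934 × 0.7815 × 6.468 = 0.97759
LMN→DRK→HVN→LMN: 0.1934 × 0.655 × 7.518 = 0.95236
Maximum is LMN→HVN→VLD→LMN at 1.0609; arbitrage exists.

1.0609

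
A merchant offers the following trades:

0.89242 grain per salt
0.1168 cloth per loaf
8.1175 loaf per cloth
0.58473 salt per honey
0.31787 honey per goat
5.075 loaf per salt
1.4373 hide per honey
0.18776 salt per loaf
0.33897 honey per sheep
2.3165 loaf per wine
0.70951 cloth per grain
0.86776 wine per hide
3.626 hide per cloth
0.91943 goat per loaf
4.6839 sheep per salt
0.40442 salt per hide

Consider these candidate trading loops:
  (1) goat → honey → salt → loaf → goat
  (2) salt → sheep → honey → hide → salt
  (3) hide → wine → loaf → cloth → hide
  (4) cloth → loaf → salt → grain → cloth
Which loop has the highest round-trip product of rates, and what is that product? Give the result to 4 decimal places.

0.9651

(1) 0.31787 × 0.58473 × 5.075 × 0.91943 = 0.86728
(2) 4.6839 × 0.33897 × 1.4373 × 0.40442 = 0.92289
(3) 0.86776 × 2.3165 × 0.1168 × 3.626 = 0.85134
(4) 8.1175 × 0.18776 × 0.89242 × 0.70951 = 0.96506
Highest is cycle (4) at 0.9651 (≤1, no arbitrage).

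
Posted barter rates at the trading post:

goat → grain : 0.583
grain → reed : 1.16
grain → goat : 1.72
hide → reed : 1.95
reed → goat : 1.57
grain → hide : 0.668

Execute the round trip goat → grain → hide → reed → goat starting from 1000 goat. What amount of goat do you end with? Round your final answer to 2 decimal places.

1192.28

1000 goat × 0.583 = 583 grain
583 grain × 0.668 = 389.444 hide
389.444 hide × 1.95 = 759.4158 reed
759.4158 reed × 1.57 = 1192.282806 goat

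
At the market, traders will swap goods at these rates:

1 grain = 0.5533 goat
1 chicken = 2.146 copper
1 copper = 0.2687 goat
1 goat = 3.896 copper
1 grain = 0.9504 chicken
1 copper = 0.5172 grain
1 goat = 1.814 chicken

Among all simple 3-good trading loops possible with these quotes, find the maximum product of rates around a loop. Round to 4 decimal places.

goat→copper→grain→goat: 3.896 × 0.5172 × 0.5533 = 1.11491
copper→grain→chicken→copper: 0.5172 × 0.9504 × 2.146 = 1.05486
goat→chicken→copper→goat: 1.814 × 2.146 × 0.2687 = 1.04601
Maximum is goat→copper→grain→goat at 1.1149; arbitrage exists.

1.1149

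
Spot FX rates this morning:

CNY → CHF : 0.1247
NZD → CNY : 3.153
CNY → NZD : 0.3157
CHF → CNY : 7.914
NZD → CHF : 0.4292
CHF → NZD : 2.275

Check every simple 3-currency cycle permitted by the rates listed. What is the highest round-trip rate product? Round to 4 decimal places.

CHF→CNY→NZD→CHF: 7.914 × 0.3157 × 0.4292 = 1.07233
CHF→NZD→CNY→CHF: 2.275 × 3.153 × 0.1247 = 0.89448
Maximum is CHF→CNY→NZD→CHF at 1.0723; arbitrage exists.

1.0723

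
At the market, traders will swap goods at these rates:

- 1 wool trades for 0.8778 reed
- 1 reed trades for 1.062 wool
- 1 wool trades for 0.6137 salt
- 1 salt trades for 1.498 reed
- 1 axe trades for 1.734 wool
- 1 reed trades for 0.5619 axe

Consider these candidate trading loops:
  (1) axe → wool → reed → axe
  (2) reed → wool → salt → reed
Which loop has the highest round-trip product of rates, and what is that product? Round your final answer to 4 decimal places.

0.9763

(1) 1.734 × 0.8778 × 0.5619 = 0.85527
(2) 1.062 × 0.6137 × 1.498 = 0.97632
Highest is cycle (2) at 0.9763 (≤1, no arbitrage).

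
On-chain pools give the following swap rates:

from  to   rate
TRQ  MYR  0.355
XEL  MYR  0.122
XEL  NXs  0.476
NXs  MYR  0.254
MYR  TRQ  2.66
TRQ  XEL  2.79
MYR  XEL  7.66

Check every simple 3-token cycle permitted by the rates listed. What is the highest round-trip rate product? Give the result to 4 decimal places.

0.9261

NXs→MYR→XEL→NXs: 0.254 × 7.66 × 0.476 = 0.92612
MYR→TRQ→XEL→MYR: 2.66 × 2.79 × 0.122 = 0.90541
Maximum is NXs→MYR→XEL→NXs at 0.9261; no arbitrage — every cycle loses value.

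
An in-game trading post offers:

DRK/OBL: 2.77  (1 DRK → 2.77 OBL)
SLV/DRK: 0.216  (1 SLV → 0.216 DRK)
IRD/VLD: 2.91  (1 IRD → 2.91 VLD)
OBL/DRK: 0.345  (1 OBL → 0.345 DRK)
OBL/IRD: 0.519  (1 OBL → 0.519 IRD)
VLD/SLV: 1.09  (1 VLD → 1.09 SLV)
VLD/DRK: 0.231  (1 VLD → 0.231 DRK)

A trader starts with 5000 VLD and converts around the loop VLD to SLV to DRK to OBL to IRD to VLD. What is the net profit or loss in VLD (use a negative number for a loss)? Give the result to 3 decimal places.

-75.180

5000 VLD × 1.09 = 5450 SLV
5450 SLV × 0.216 = 1177.2 DRK
1177.2 DRK × 2.77 = 3260.844 OBL
3260.844 OBL × 0.519 = 1692.378036 IRD
1692.378036 IRD × 2.91 = 4924.82008476 VLD
Net change: 4924.82008476 − 5000 = -75.17991524 VLD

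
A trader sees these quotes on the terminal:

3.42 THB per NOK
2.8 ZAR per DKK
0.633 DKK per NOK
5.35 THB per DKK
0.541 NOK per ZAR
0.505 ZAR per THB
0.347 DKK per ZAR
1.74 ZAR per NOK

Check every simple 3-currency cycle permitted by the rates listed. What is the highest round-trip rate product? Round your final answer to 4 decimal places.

0.9589

ZAR→NOK→DKK→ZAR: 0.541 × 0.633 × 2.8 = 0.95887
ZAR→DKK→THB→ZAR: 0.347 × 5.35 × 0.505 = 0.93751
ZAR→NOK→THB→ZAR: 0.541 × 3.42 × 0.505 = 0.93436
Maximum is ZAR→NOK→DKK→ZAR at 0.9589; no arbitrage — every cycle loses value.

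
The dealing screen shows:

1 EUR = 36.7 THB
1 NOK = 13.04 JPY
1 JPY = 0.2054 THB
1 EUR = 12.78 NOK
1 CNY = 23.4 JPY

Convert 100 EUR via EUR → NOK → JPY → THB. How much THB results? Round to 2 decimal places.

3423.02

100 EUR × 12.78 = 1278 NOK
1278 NOK × 13.04 = 16665.12 JPY
16665.12 JPY × 0.2054 = 3423.015648 THB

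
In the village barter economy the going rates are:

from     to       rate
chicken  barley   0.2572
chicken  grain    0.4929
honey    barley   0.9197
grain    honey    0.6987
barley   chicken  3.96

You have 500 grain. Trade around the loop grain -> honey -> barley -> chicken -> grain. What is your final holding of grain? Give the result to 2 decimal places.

627.13

500 grain × 0.6987 = 349.35 honey
349.35 honey × 0.9197 = 321.297195 barley
321.297195 barley × 3.96 = 1272.3368922 chicken
1272.3368922 chicken × 0.4929 = 627.13485416538 grain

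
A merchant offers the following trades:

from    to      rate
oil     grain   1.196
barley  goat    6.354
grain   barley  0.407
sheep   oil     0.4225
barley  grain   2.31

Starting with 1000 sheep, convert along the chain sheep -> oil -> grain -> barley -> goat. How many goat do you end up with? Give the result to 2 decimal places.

1306.77

1000 sheep × 0.4225 = 422.5 oil
422.5 oil × 1.196 = 505.31 grain
505.31 grain × 0.407 = 205.66117 barley
205.66117 barley × 6.354 = 1306.77107418 goat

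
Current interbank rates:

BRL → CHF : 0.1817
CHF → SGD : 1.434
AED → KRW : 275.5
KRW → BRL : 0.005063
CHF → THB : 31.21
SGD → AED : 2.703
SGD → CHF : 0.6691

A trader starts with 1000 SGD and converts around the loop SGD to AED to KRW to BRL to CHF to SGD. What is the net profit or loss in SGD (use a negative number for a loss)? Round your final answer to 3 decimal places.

-17.620

1000 SGD × 2.703 = 2703 AED
2703 AED × 275.5 = 744676.5 KRW
744676.5 KRW × 0.005063 = 3770.2971195 BRL
3770.2971195 BRL × 0.1817 = 685.06298661315 CHF
685.06298661315 CHF × 1.434 = 982.3803228032571 SGD
Net change: 982.3803228032571 − 1000 = -17.6196771967429 SGD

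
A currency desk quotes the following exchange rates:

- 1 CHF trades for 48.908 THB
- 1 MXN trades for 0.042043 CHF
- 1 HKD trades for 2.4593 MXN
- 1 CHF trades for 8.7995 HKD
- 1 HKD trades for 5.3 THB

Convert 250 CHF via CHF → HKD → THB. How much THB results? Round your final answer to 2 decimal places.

11659.34

250 CHF × 8.7995 = 2199.875 HKD
2199.875 HKD × 5.3 = 11659.3375 THB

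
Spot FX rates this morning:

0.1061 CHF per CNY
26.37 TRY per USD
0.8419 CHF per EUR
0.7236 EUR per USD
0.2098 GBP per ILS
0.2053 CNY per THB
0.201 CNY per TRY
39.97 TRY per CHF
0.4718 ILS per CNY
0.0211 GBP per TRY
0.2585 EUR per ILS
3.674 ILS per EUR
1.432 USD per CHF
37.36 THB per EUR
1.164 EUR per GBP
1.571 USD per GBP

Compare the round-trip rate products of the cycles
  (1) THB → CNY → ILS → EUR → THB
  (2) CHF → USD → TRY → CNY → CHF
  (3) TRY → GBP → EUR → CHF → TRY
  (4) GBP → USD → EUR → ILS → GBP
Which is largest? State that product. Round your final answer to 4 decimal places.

0.9354

(1) 0.2053 × 0.4718 × 0.2585 × 37.36 = 0.93544
(2) 1.432 × 26.37 × 0.201 × 0.1061 = 0.80531
(3) 0.0211 × 1.164 × 0.8419 × 39.97 = 0.82648
(4) 1.571 × 0.7236 × 3.674 × 0.2098 = 0.87623
Highest is cycle (1) at 0.9354 (≤1, no arbitrage).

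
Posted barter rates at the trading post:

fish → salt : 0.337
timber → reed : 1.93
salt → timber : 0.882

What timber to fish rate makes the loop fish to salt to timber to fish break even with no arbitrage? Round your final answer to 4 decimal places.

Known legs of the cycle: 0.337 × 0.882 = 0.297234
For no arbitrage the full-cycle product must be 1, so the missing rate is 1 / 0.297234 ≈ 3.364353.

3.3644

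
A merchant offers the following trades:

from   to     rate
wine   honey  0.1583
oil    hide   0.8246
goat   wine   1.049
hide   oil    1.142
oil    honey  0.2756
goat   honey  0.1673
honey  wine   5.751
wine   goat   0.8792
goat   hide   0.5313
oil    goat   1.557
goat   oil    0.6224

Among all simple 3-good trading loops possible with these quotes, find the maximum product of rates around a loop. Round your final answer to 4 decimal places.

0.9447

hide→oil→goat→hide: 1.142 × 1.557 × 0.5313 = 0.94470
honey→wine→goat→honey: 5.751 × 0.8792 × 0.1673 = 0.84592
Maximum is hide→oil→goat→hide at 0.9447; no arbitrage — every cycle loses value.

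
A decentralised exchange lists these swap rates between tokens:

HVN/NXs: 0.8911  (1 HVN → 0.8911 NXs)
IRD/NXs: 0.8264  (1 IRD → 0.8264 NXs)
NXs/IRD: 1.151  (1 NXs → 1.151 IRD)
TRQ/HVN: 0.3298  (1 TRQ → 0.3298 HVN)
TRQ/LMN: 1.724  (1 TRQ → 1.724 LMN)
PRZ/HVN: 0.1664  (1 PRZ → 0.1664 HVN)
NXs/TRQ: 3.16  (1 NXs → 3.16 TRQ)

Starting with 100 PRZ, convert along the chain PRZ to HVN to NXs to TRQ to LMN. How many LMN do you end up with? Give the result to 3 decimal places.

100 PRZ × 0.1664 = 16.64 HVN
16.64 HVN × 0.8911 = 14.827904 NXs
14.827904 NXs × 3.16 = 46.85617664 TRQ
46.85617664 TRQ × 1.724 = 80.78004852736 LMN

80.780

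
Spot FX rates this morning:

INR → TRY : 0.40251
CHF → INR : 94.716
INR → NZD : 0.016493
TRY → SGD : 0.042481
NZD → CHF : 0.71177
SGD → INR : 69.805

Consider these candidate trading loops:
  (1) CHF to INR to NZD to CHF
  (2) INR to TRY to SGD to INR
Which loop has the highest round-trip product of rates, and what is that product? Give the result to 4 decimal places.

(1) 94.716 × 0.016493 × 0.71177 = 1.11189
(2) 0.40251 × 0.042481 × 69.805 = 1.19360
Highest is cycle (2) at 1.1936 (>1, arbitrage).

1.1936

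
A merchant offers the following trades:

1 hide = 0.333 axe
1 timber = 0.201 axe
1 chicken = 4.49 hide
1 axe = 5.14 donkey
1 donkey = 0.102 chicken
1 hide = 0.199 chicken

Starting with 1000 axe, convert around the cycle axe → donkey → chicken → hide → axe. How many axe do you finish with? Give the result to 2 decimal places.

783.89

1000 axe × 5.14 = 5140 donkey
5140 donkey × 0.102 = 524.28 chicken
524.28 chicken × 4.49 = 2354.0172 hide
2354.0172 hide × 0.333 = 783.8877276 axe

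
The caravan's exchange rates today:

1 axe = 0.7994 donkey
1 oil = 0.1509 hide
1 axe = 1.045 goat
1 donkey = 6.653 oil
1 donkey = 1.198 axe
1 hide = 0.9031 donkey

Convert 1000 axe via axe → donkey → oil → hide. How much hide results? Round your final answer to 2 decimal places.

1000 axe × 0.7994 = 799.4 donkey
799.4 donkey × 6.653 = 5318.4082 oil
5318.4082 oil × 0.1509 = 802.54779738 hide

802.55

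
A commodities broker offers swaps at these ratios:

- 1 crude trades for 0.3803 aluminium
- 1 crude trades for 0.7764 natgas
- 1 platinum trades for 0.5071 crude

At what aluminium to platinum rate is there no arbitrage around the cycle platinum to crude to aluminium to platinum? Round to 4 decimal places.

Known legs of the cycle: 0.5071 × 0.3803 = 0.19285013
For no arbitrage the full-cycle product must be 1, so the missing rate is 1 / 0.19285013 ≈ 5.185374.

5.1854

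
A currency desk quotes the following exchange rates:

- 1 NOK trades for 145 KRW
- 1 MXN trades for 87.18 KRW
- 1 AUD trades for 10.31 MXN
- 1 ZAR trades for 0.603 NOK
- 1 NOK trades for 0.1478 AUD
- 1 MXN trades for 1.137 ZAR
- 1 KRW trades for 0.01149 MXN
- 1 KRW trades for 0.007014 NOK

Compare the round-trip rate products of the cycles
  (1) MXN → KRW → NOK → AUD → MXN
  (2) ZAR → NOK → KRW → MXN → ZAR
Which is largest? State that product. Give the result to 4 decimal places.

(1) 87.18 × 0.007014 × 0.1478 × 10.31 = 0.93179
(2) 0.603 × 145 × 0.01149 × 1.137 = 1.14226
Highest is cycle (2) at 1.1423 (>1, arbitrage).

1.1423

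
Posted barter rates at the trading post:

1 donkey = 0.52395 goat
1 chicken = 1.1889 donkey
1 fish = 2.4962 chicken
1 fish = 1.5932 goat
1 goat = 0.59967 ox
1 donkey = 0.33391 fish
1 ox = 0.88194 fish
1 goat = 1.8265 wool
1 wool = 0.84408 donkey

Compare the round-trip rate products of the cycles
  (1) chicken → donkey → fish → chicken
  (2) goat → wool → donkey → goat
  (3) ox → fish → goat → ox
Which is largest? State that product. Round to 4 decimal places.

(1) 1.1889 × 0.33391 × 2.4962 = 0.99096
(2) 1.8265 × 0.84408 × 0.52395 = 0.80778
(3) 0.88194 × 1.5932 × 0.59967 = 0.84260
Highest is cycle (1) at 0.9910 (≤1, no arbitrage).

0.9910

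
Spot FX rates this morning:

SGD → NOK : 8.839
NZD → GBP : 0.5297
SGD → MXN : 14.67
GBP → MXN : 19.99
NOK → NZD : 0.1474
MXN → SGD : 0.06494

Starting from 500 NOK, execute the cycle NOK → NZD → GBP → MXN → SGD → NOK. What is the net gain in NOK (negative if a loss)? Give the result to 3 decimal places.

-52.054

500 NOK × 0.1474 = 73.7 NZD
73.7 NZD × 0.5297 = 39.03889 GBP
39.03889 GBP × 19.99 = 780.3874111 MXN
780.3874111 MXN × 0.06494 = 50.678358476834 SGD
50.678358476834 SGD × 8.839 = 447.946010576735726 NOK
Net change: 447.946010576735726 − 500 = -52.053989423264274 NOK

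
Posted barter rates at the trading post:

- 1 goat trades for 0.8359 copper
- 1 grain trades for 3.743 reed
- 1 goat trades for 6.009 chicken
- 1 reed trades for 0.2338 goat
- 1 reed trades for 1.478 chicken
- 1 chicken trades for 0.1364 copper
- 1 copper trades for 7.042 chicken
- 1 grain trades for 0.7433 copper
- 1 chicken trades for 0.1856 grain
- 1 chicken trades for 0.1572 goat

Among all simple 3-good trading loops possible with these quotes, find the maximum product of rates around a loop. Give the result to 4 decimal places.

chicken→grain→reed→chicken: 0.1856 × 3.743 × 1.478 = 1.02677
chicken→grain→copper→chicken: 0.1856 × 0.7433 × 7.042 = 0.97149
chicken→goat→copper→chicken: 0.1572 × 0.8359 × 7.042 = 0.92534
Maximum is chicken→grain→reed→chicken at 1.0268; arbitrage exists.

1.0268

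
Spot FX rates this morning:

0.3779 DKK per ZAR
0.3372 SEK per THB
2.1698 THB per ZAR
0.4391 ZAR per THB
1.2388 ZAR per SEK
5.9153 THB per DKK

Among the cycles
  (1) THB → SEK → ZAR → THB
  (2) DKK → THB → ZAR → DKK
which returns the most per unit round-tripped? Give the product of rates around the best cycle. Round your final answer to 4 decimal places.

(1) 0.3372 × 1.2388 × 2.1698 = 0.90638
(2) 5.9153 × 0.4391 × 0.3779 = 0.98156
Highest is cycle (2) at 0.9816 (≤1, no arbitrage).

0.9816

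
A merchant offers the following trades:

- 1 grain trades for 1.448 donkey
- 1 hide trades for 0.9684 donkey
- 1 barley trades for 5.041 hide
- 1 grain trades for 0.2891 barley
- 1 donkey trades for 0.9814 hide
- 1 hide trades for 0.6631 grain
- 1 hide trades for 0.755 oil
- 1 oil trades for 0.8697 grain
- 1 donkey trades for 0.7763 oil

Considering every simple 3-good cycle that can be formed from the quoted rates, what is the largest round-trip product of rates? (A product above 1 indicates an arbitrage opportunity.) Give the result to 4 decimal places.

0.9776

grain→donkey→oil→grain: 1.448 × 0.7763 × 0.8697 = 0.97761
grain→barley→hide→grain: 0.2891 × 5.041 × 0.6631 = 0.96637
grain→donkey→hide→grain: 1.448 × 0.9814 × 0.6631 = 0.94231
Maximum is grain→donkey→oil→grain at 0.9776; no arbitrage — every cycle loses value.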